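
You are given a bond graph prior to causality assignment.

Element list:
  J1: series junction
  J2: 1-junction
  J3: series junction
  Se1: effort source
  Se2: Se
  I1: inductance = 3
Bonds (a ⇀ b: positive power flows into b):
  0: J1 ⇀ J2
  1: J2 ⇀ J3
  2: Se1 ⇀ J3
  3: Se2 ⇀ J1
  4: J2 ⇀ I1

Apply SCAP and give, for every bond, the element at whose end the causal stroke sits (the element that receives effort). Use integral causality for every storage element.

β0 stroke→J2
β1 stroke→J2
β2 stroke→J3
β3 stroke→J1
β4 stroke→I1

β2 stroke at J3  (Se1 (Se) sets effort on bond)
β3 stroke at J1  (Se2: effort source, stroke at far end)
β0 stroke at J2  (J1: last free bond brings flow in)
β1 stroke at J2  (J3 needs exactly one f-in)
β4 stroke at I1  (J2: last free bond brings flow in)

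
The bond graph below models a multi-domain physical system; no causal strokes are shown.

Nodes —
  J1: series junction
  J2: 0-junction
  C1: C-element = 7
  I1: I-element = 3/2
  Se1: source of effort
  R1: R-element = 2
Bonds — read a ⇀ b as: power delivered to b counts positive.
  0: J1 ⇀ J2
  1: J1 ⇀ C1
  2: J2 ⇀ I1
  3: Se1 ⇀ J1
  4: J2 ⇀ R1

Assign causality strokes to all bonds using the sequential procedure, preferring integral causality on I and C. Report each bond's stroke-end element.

β3 stroke→J1  (Se1: effort source, stroke at far end)
β1 stroke→J1  (C1: C, integral causality)
β0 stroke→J2  (closing 1-jn rule on J1)
β2 stroke→I1  (J2 effort already set via bond 0)
β4 stroke→R1  (J2: bond 0 brought effort, rest push out)

β0 →J2
β1 →J1
β2 →I1
β3 →J1
β4 →R1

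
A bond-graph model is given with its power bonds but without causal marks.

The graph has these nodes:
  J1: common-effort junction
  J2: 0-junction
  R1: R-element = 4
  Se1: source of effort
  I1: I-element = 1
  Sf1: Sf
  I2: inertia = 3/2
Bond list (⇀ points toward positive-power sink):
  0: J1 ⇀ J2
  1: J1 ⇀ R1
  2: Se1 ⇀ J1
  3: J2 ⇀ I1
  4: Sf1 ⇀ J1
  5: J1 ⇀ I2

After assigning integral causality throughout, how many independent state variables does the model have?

2  (I1, I2 all integral)

bond 2 stroke→J1  (source Se1 imposes e)
bond 4 stroke→Sf1  (source Sf1 imposes f)
bond 0 stroke→J2  (J1: bond 2 brought effort, rest push out)
bond 1 stroke→R1  (0-jn J1 has e-setter on 2)
bond 5 stroke→I2  (J1 effort already set via bond 2)
bond 3 stroke→I1  (common-e at J2 fixed by 0)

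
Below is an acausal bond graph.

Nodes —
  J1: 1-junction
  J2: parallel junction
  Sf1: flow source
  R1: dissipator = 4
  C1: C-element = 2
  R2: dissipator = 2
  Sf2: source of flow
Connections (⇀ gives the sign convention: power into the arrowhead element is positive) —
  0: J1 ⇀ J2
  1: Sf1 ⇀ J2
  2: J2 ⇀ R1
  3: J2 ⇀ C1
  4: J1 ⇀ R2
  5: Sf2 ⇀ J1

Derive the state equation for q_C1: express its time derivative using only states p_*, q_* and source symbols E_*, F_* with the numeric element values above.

dq_C1/dt = F_Sf1 + F_Sf2 - q_C1/8

β1 stroke at Sf1  (Sf1 fixes flow; stroke at Sf1)
β5 stroke at Sf2  (Sf2 (Sf) sets flow on bond)
β0 stroke at J1  (common-f at J1 fixed by 5)
β4 stroke at J1  (common-f at J1 fixed by 5)
β3 stroke at J2  (C1: C, integral causality)
β2 stroke at R1  (common-e at J2 fixed by 3)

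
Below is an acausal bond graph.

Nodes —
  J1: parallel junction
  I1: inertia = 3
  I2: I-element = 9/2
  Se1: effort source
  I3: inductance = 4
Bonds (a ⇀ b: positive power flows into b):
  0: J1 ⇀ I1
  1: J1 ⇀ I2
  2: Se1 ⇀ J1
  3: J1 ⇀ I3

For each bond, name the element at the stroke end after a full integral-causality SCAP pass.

β2 |J1  (Se1 (Se) sets effort on bond)
β0 |I1  (0-jn J1 has e-setter on 2)
β1 |I2  (common-e at J1 fixed by 2)
β3 |I3  (common-e at J1 fixed by 2)

b0 |I1
b1 |I2
b2 |J1
b3 |I3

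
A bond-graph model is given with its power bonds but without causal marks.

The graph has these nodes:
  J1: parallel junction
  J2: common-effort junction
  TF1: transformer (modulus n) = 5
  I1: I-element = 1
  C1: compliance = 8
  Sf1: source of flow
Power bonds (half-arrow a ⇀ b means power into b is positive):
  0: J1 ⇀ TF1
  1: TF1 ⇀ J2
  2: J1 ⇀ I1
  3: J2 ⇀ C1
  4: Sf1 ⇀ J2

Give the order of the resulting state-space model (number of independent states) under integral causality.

2  (C1, I1 all integral)

β4 stroke→Sf1  (Sf1 fixes flow; stroke at Sf1)
β2 stroke→I1  (I1: I, integral causality)
β0 stroke→J1  (J1 needs exactly one e-in)
β1 stroke→TF1  (TF TF1: opposite of bond 0)
β3 stroke→J2  (J2 needs exactly one e-in)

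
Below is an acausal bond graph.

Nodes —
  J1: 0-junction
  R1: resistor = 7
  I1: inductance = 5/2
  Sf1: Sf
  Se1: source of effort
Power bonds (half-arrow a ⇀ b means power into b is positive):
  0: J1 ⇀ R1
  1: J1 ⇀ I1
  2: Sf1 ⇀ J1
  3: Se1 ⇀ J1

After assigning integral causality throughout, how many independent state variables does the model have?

1  (I1 all integral)

#2 →Sf1  (Sf1 (Sf) sets flow on bond)
#3 →J1  (source Se1 imposes e)
#0 →R1  (J1 effort already set via bond 3)
#1 →I1  (J1 effort already set via bond 3)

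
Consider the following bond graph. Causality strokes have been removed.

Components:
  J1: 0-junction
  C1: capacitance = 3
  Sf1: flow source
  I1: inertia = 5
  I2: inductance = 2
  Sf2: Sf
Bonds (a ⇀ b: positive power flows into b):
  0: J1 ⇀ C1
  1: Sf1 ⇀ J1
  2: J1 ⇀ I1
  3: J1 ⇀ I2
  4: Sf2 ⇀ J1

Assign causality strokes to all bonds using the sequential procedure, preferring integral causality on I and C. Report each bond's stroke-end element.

#1 stroke→Sf1  (Sf1 fixes flow; stroke at Sf1)
#4 stroke→Sf2  (source Sf2 imposes f)
#0 stroke→J1  (C1 integral (e out))
#2 stroke→I1  (J1 effort already set via bond 0)
#3 stroke→I2  (common-e at J1 fixed by 0)

b0 →J1
b1 →Sf1
b2 →I1
b3 →I2
b4 →Sf2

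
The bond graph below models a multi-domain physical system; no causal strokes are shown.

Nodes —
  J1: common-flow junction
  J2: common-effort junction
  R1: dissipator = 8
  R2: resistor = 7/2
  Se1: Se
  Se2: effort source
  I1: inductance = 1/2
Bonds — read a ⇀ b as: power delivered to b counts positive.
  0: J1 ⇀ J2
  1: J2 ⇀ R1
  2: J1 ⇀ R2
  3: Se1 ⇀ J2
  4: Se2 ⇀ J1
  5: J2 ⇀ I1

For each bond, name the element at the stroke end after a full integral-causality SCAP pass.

bond 3 stroke→J2  (source Se1 imposes e)
bond 4 stroke→J1  (Se2 (Se) sets effort on bond)
bond 0 stroke→J1  (J2 effort already set via bond 3)
bond 1 stroke→R1  (J2 effort already set via bond 3)
bond 5 stroke→I1  (J2: bond 3 brought effort, rest push out)
bond 2 stroke→R2  (only one flow-in slot at J1)

bond 0 |J1
bond 1 |R1
bond 2 |R2
bond 3 |J2
bond 4 |J1
bond 5 |I1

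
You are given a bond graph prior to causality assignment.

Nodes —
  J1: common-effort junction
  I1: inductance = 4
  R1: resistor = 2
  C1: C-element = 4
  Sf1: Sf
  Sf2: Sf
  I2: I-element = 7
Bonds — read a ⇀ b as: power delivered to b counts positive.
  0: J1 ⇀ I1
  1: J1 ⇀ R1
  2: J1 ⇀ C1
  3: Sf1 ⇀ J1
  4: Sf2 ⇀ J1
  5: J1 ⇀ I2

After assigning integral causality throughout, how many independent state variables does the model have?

3  (C1, I1, I2 all integral)

β3 →Sf1  (source Sf1 imposes f)
β4 →Sf2  (Sf2: flow source, stroke at near end)
β0 →I1  (I1 integral (f out))
β2 →J1  (C1: C, integral causality)
β1 →R1  (J1 effort already set via bond 2)
β5 →I2  (common-e at J1 fixed by 2)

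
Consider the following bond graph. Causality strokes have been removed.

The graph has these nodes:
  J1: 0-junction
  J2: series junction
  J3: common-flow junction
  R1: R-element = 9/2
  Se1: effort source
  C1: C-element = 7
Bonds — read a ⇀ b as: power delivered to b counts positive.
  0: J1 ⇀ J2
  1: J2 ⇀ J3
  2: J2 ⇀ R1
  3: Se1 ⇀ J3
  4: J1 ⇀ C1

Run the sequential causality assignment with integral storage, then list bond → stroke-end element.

bond 0 stroke at J2
bond 1 stroke at J2
bond 2 stroke at R1
bond 3 stroke at J3
bond 4 stroke at J1

b3 stroke at J3  (Se1 (Se) sets effort on bond)
b1 stroke at J2  (only one flow-in slot at J3)
b4 stroke at J1  (prefer integral on C1)
b0 stroke at J2  (J1 effort already set via bond 4)
b2 stroke at R1  (only one flow-in slot at J2)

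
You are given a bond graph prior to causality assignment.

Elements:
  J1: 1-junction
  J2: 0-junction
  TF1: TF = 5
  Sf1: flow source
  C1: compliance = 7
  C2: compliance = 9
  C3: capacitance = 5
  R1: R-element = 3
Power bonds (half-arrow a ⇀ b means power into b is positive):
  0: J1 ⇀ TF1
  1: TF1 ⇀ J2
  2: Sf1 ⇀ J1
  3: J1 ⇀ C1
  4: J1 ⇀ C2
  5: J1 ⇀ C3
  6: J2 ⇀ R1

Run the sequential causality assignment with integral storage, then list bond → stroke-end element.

b0 →J1
b1 →TF1
b2 →Sf1
b3 →J1
b4 →J1
b5 →J1
b6 →J2

β2 stroke→Sf1  (Sf1 fixes flow; stroke at Sf1)
β0 stroke→J1  (J1: bond 2 brought flow, rest push out)
β3 stroke→J1  (common-f at J1 fixed by 2)
β4 stroke→J1  (common-f at J1 fixed by 2)
β5 stroke→J1  (J1 flow already set via bond 2)
β1 stroke→TF1  (TF1 one-in-one-out from 0)
β6 stroke→J2  (only one effort-in slot at J2)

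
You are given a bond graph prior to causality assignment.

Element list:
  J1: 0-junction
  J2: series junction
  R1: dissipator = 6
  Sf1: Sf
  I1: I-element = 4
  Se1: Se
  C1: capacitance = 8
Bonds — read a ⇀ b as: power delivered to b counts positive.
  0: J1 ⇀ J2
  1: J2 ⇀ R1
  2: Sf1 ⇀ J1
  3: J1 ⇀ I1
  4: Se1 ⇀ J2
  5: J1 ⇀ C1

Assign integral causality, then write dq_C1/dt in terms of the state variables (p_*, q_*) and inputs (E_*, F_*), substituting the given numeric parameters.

dq_C1/dt = -E_Se1/6 + F_Sf1 - p_I1/4 - q_C1/48

b2 |Sf1  (source Sf1 imposes f)
b4 |J2  (Se1: effort source, stroke at far end)
b3 |I1  (I1 outputs flow p/I1)
b5 |J1  (prefer integral on C1)
b0 |J2  (J1 effort already set via bond 5)
b1 |R1  (J2 needs exactly one f-in)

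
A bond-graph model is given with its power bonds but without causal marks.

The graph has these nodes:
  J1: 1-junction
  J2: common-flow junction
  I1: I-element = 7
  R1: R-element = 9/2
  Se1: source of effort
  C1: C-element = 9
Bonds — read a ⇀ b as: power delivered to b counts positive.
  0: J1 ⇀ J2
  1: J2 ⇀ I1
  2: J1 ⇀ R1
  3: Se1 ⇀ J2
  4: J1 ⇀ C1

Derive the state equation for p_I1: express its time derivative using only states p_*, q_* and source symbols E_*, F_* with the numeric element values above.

β3 stroke→J2  (Se1 (Se) sets effort on bond)
β1 stroke→I1  (prefer integral on I1)
β0 stroke→J2  (J2 flow already set via bond 1)
β2 stroke→J1  (common-f at J1 fixed by 0)
β4 stroke→J1  (J1: bond 0 brought flow, rest push out)

dp_I1/dt = E_Se1 - 9*p_I1/14 - q_C1/9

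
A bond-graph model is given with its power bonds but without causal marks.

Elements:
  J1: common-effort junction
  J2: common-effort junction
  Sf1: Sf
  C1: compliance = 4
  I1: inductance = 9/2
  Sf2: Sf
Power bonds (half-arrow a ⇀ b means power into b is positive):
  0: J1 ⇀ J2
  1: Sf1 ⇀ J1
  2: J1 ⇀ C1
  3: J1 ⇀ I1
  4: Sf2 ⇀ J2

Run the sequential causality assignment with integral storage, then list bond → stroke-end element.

b1 →Sf1  (Sf1: flow source, stroke at near end)
b4 →Sf2  (Sf2 (Sf) sets flow on bond)
b0 →J2  (J2 needs exactly one e-in)
b2 →J1  (C1 integral (e out))
b3 →I1  (common-e at J1 fixed by 2)

β0 →J2
β1 →Sf1
β2 →J1
β3 →I1
β4 →Sf2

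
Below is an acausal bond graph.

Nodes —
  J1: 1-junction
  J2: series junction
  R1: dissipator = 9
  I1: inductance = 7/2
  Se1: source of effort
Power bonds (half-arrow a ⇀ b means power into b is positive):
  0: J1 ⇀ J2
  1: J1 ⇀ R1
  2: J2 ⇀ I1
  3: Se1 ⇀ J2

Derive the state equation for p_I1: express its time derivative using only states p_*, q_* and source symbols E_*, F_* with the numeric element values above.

dp_I1/dt = E_Se1 - 18*p_I1/7

bond 3 |J2  (source Se1 imposes e)
bond 2 |I1  (prefer integral on I1)
bond 0 |J2  (common-f at J2 fixed by 2)
bond 1 |J1  (J1: bond 0 brought flow, rest push out)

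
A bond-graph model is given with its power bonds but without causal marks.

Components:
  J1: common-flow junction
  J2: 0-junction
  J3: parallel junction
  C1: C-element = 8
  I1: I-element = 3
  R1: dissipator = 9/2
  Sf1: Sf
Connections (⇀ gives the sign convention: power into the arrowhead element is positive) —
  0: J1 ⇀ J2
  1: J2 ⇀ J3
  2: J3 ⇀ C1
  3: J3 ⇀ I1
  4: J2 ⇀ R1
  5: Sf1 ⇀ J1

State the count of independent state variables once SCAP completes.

2  (C1, I1 all integral)

bond 5 stroke→Sf1  (Sf1 (Sf) sets flow on bond)
bond 0 stroke→J1  (J1 flow already set via bond 5)
bond 2 stroke→J3  (C1: C, integral causality)
bond 1 stroke→J2  (common-e at J3 fixed by 2)
bond 3 stroke→I1  (common-e at J3 fixed by 2)
bond 4 stroke→R1  (common-e at J2 fixed by 1)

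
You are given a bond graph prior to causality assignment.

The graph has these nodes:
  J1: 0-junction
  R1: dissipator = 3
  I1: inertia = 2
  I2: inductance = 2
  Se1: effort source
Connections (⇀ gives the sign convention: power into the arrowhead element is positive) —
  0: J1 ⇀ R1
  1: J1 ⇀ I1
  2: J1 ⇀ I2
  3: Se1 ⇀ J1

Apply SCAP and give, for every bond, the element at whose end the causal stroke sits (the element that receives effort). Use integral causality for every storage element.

b3 →J1  (Se1: effort source, stroke at far end)
b0 →R1  (J1: bond 3 brought effort, rest push out)
b1 →I1  (0-jn J1 has e-setter on 3)
b2 →I2  (J1: bond 3 brought effort, rest push out)

bond 0 stroke→R1
bond 1 stroke→I1
bond 2 stroke→I2
bond 3 stroke→J1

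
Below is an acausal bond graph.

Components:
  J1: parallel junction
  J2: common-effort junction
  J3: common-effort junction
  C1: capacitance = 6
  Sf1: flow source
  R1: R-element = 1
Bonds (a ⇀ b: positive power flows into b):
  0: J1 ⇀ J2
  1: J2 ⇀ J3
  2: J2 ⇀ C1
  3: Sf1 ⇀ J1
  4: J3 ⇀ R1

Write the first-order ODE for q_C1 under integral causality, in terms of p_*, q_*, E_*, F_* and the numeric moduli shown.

#3 →Sf1  (Sf1: flow source, stroke at near end)
#0 →J1  (J1: last free bond brings effort in)
#2 →J2  (C1 integral (e out))
#1 →J3  (common-e at J2 fixed by 2)
#4 →R1  (common-e at J3 fixed by 1)

dq_C1/dt = F_Sf1 - q_C1/6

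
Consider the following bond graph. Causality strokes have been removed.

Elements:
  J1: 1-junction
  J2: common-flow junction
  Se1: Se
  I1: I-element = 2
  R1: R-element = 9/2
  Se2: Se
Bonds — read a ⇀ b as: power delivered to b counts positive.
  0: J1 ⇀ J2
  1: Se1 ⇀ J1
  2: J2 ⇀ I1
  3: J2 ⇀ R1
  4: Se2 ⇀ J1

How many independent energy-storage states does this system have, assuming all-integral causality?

1  (I1 all integral)

bond 1 →J1  (Se1 fixes effort; stroke away)
bond 4 →J1  (Se2 fixes effort; stroke away)
bond 0 →J2  (J1 needs exactly one f-in)
bond 2 →I1  (I1 outputs flow p/I1)
bond 3 →J2  (J2: bond 2 brought flow, rest push out)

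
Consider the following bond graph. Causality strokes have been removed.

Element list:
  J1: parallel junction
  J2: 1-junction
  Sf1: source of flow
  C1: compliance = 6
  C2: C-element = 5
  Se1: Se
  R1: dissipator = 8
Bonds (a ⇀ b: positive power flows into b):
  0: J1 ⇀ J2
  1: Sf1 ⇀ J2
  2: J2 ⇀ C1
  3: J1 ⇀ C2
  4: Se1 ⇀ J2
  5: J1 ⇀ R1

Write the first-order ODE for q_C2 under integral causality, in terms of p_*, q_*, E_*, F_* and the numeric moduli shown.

β1 stroke at Sf1  (Sf1 (Sf) sets flow on bond)
β4 stroke at J2  (source Se1 imposes e)
β0 stroke at J2  (J2 flow already set via bond 1)
β2 stroke at J2  (J2: bond 1 brought flow, rest push out)
β3 stroke at J1  (C2 outputs effort q/C2)
β5 stroke at R1  (J1 effort already set via bond 3)

dq_C2/dt = -F_Sf1 - q_C2/40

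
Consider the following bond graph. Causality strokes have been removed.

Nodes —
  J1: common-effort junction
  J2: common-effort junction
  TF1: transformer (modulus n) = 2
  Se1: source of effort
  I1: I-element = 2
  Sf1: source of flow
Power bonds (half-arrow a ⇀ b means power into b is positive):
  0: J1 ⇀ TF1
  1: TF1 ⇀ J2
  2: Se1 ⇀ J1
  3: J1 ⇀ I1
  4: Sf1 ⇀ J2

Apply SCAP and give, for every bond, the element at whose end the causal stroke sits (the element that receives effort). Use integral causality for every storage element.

#0 stroke at TF1
#1 stroke at J2
#2 stroke at J1
#3 stroke at I1
#4 stroke at Sf1

bond 2 stroke→J1  (Se1: effort source, stroke at far end)
bond 4 stroke→Sf1  (Sf1 (Sf) sets flow on bond)
bond 0 stroke→TF1  (J1: bond 2 brought effort, rest push out)
bond 3 stroke→I1  (common-e at J1 fixed by 2)
bond 1 stroke→J2  (J2 needs exactly one e-in)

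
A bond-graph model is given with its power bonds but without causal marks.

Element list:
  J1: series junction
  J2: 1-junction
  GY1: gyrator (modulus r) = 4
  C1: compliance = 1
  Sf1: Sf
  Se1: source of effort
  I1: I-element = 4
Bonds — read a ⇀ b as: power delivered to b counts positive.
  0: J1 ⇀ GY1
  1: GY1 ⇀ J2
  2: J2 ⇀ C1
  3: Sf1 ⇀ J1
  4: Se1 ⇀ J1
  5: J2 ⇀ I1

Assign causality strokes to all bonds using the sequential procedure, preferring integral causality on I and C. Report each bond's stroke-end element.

β0 stroke at J1
β1 stroke at J2
β2 stroke at J2
β3 stroke at Sf1
β4 stroke at J1
β5 stroke at I1

β3 stroke→Sf1  (Sf1 (Sf) sets flow on bond)
β4 stroke→J1  (Se1 fixes effort; stroke away)
β0 stroke→J1  (common-f at J1 fixed by 3)
β1 stroke→J2  (GY GY1: same side as bond 0)
β2 stroke→J2  (C1: C, integral causality)
β5 stroke→I1  (only one flow-in slot at J2)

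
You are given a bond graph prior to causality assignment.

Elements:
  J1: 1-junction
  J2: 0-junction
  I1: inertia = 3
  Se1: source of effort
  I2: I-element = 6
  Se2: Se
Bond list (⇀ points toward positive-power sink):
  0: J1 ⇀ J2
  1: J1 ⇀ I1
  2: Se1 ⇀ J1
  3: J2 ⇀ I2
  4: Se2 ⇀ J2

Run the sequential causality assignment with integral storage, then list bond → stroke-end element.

b2 stroke at J1  (Se1 fixes effort; stroke away)
b4 stroke at J2  (Se2: effort source, stroke at far end)
b0 stroke at J1  (J2 effort already set via bond 4)
b3 stroke at I2  (common-e at J2 fixed by 4)
b1 stroke at I1  (only one flow-in slot at J1)

bond 0 |J1
bond 1 |I1
bond 2 |J1
bond 3 |I2
bond 4 |J2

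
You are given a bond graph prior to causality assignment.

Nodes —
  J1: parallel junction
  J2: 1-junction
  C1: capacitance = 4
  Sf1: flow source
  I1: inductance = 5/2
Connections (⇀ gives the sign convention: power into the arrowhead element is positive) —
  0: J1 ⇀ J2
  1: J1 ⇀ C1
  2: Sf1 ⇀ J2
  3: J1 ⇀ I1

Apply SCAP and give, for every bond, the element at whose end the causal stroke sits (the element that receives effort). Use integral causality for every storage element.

#0 |J2
#1 |J1
#2 |Sf1
#3 |I1

#2 →Sf1  (Sf1: flow source, stroke at near end)
#0 →J2  (common-f at J2 fixed by 2)
#1 →J1  (C1 outputs effort q/C1)
#3 →I1  (0-jn J1 has e-setter on 1)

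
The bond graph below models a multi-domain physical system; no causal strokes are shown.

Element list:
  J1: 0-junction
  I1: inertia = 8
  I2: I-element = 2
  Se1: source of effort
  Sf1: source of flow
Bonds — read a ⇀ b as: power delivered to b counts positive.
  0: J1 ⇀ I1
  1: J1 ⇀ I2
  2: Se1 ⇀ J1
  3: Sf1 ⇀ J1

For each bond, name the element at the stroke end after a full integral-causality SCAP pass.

b2 |J1  (Se1: effort source, stroke at far end)
b3 |Sf1  (Sf1: flow source, stroke at near end)
b0 |I1  (J1: bond 2 brought effort, rest push out)
b1 |I2  (J1 effort already set via bond 2)

bond 0 |I1
bond 1 |I2
bond 2 |J1
bond 3 |Sf1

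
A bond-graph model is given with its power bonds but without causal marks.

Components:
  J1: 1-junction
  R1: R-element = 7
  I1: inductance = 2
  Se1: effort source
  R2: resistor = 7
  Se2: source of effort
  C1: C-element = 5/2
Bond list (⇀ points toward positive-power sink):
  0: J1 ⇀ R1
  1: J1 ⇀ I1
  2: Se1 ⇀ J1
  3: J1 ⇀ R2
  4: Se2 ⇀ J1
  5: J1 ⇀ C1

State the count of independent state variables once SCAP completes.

#2 stroke at J1  (source Se1 imposes e)
#4 stroke at J1  (Se2 (Se) sets effort on bond)
#1 stroke at I1  (I1 integral (f out))
#0 stroke at J1  (J1: bond 1 brought flow, rest push out)
#3 stroke at J1  (1-jn J1 has f-setter on 1)
#5 stroke at J1  (J1: bond 1 brought flow, rest push out)

2  (C1, I1 all integral)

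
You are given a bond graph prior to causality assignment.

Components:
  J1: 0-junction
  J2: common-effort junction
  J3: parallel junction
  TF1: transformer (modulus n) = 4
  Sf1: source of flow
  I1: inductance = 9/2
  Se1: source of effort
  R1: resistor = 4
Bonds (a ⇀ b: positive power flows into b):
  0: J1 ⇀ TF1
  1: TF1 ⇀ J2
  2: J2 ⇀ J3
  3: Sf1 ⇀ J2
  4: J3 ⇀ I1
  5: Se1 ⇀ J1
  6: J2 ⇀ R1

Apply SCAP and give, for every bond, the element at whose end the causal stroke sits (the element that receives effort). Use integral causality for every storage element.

#0 stroke at TF1
#1 stroke at J2
#2 stroke at J3
#3 stroke at Sf1
#4 stroke at I1
#5 stroke at J1
#6 stroke at R1

#3 →Sf1  (Sf1: flow source, stroke at near end)
#5 →J1  (source Se1 imposes e)
#0 →TF1  (J1: bond 5 brought effort, rest push out)
#1 →J2  (TF TF1: opposite of bond 0)
#2 →J3  (0-jn J2 has e-setter on 1)
#6 →R1  (J2 effort already set via bond 1)
#4 →I1  (0-jn J3 has e-setter on 2)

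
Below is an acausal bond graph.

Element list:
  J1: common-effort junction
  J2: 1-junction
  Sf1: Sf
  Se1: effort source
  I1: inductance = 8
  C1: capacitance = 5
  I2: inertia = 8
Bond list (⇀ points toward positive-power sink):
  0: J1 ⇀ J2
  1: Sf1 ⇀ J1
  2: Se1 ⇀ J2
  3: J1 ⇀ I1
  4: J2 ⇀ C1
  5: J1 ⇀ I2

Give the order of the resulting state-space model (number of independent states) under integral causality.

3  (C1, I1, I2 all integral)

b1 stroke at Sf1  (Sf1: flow source, stroke at near end)
b2 stroke at J2  (Se1 fixes effort; stroke away)
b3 stroke at I1  (I1 outputs flow p/I1)
b4 stroke at J2  (C1: C, integral causality)
b0 stroke at J1  (closing 1-jn rule on J2)
b5 stroke at I2  (0-jn J1 has e-setter on 0)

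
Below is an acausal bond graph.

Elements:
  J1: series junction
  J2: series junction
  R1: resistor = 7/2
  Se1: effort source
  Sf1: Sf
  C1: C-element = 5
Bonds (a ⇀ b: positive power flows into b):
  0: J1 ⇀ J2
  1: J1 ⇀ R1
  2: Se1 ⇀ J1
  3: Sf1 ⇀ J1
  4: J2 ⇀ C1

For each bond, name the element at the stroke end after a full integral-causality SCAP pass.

#0 stroke→J1
#1 stroke→J1
#2 stroke→J1
#3 stroke→Sf1
#4 stroke→J2

bond 2 →J1  (Se1 (Se) sets effort on bond)
bond 3 →Sf1  (source Sf1 imposes f)
bond 0 →J1  (J1 flow already set via bond 3)
bond 1 →J1  (common-f at J1 fixed by 3)
bond 4 →J2  (1-jn J2 has f-setter on 0)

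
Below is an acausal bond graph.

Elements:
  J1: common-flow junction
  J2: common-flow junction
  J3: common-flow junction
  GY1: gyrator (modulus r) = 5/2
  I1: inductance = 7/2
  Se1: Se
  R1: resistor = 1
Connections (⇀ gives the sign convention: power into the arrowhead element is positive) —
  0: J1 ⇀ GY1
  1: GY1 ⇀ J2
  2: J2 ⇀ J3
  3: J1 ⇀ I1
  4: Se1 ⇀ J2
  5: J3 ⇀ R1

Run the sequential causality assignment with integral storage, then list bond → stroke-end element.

β4 stroke at J2  (source Se1 imposes e)
β3 stroke at I1  (I1 outputs flow p/I1)
β0 stroke at J1  (J1 flow already set via bond 3)
β1 stroke at J2  (through GY1, causality inverts; strokes same side of GY1)
β2 stroke at J3  (closing 1-jn rule on J2)
β5 stroke at R1  (closing 1-jn rule on J3)

bond 0 |J1
bond 1 |J2
bond 2 |J3
bond 3 |I1
bond 4 |J2
bond 5 |R1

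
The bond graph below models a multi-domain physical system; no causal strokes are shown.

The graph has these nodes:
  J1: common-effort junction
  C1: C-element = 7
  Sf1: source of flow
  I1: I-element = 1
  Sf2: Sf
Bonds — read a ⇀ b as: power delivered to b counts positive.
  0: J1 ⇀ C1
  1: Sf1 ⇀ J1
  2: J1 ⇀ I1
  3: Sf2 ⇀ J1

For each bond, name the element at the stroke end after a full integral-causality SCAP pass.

#0 stroke→J1
#1 stroke→Sf1
#2 stroke→I1
#3 stroke→Sf2

b1 →Sf1  (Sf1: flow source, stroke at near end)
b3 →Sf2  (source Sf2 imposes f)
b0 →J1  (C1 outputs effort q/C1)
b2 →I1  (0-jn J1 has e-setter on 0)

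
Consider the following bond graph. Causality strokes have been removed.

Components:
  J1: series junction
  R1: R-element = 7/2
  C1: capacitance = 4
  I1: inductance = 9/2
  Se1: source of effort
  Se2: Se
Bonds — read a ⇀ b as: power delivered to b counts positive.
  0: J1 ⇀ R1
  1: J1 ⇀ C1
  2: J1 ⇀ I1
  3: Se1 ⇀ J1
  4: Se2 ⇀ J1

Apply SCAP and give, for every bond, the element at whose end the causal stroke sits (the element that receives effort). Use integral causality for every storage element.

b3 stroke→J1  (Se1: effort source, stroke at far end)
b4 stroke→J1  (Se2 (Se) sets effort on bond)
b1 stroke→J1  (C1: C, integral causality)
b2 stroke→I1  (I1 integral (f out))
b0 stroke→J1  (J1 flow already set via bond 2)

#0 |J1
#1 |J1
#2 |I1
#3 |J1
#4 |J1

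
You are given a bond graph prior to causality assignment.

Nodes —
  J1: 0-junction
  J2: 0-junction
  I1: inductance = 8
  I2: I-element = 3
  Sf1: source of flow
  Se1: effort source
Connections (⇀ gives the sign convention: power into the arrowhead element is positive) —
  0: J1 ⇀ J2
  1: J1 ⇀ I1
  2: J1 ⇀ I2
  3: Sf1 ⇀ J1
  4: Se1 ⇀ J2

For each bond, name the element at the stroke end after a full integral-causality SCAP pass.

β0 stroke at J1
β1 stroke at I1
β2 stroke at I2
β3 stroke at Sf1
β4 stroke at J2

b3 |Sf1  (source Sf1 imposes f)
b4 |J2  (Se1 (Se) sets effort on bond)
b0 |J1  (J2 effort already set via bond 4)
b1 |I1  (0-jn J1 has e-setter on 0)
b2 |I2  (J1 effort already set via bond 0)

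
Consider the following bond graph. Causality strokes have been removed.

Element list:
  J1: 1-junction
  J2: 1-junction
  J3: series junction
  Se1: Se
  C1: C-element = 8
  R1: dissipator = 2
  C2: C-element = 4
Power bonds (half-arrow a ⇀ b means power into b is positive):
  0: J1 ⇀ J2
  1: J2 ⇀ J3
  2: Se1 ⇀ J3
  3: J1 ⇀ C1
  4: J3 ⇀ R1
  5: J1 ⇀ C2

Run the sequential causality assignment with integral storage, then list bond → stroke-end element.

b2 →J3  (Se1: effort source, stroke at far end)
b3 →J1  (C1 outputs effort q/C1)
b5 →J1  (C2 integral (e out))
b0 →J2  (closing 1-jn rule on J1)
b1 →J3  (J2 needs exactly one f-in)
b4 →R1  (J3 needs exactly one f-in)

#0 |J2
#1 |J3
#2 |J3
#3 |J1
#4 |R1
#5 |J1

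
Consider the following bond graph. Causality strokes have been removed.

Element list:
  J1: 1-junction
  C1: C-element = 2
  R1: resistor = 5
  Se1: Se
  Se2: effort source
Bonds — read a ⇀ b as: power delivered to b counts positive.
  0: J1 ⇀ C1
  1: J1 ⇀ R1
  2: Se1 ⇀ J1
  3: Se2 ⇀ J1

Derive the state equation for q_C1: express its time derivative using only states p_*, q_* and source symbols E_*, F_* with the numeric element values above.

#2 stroke at J1  (Se1: effort source, stroke at far end)
#3 stroke at J1  (Se2: effort source, stroke at far end)
#0 stroke at J1  (prefer integral on C1)
#1 stroke at R1  (J1 needs exactly one f-in)

dq_C1/dt = E_Se1/5 + E_Se2/5 - q_C1/10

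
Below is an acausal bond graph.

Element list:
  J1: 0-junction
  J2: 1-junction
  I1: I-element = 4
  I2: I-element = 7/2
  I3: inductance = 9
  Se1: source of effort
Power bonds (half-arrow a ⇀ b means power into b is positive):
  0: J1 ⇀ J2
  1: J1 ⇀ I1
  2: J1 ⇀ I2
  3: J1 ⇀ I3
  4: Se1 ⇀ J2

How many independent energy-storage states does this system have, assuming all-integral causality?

b4 stroke→J2  (source Se1 imposes e)
b0 stroke→J1  (only one flow-in slot at J2)
b1 stroke→I1  (0-jn J1 has e-setter on 0)
b2 stroke→I2  (J1: bond 0 brought effort, rest push out)
b3 stroke→I3  (J1 effort already set via bond 0)

3  (I1, I2, I3 all integral)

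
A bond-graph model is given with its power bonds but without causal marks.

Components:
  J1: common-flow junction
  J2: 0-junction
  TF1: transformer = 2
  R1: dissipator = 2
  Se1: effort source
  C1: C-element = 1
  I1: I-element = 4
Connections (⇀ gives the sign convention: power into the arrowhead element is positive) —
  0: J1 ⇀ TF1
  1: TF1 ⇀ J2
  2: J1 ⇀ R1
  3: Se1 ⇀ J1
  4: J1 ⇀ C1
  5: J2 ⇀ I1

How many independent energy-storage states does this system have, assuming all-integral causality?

2  (C1, I1 all integral)

b3 stroke at J1  (source Se1 imposes e)
b4 stroke at J1  (C1 outputs effort q/C1)
b5 stroke at I1  (prefer integral on I1)
b1 stroke at J2  (only one effort-in slot at J2)
b0 stroke at TF1  (through TF1, causality passes straight; one stroke at TF1)
b2 stroke at J1  (common-f at J1 fixed by 0)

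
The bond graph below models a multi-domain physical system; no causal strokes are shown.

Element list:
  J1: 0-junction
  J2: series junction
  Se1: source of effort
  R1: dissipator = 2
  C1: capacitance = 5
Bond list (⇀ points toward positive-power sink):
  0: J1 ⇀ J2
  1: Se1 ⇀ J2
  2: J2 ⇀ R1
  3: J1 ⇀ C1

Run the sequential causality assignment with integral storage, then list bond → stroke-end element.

#0 →J2
#1 →J2
#2 →R1
#3 →J1

β1 →J2  (Se1 (Se) sets effort on bond)
β3 →J1  (C1 integral (e out))
β0 →J2  (J1 effort already set via bond 3)
β2 →R1  (only one flow-in slot at J2)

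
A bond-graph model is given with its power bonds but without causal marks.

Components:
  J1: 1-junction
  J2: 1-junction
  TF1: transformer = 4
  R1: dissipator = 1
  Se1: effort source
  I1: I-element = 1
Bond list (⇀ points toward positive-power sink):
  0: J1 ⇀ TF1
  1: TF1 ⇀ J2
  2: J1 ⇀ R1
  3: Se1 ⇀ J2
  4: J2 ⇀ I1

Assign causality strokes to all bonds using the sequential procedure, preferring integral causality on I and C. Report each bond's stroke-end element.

#3 →J2  (Se1: effort source, stroke at far end)
#4 →I1  (I1 integral (f out))
#1 →J2  (common-f at J2 fixed by 4)
#0 →TF1  (through TF1, causality passes straight; one stroke at TF1)
#2 →J1  (J1 flow already set via bond 0)

b0 stroke at TF1
b1 stroke at J2
b2 stroke at J1
b3 stroke at J2
b4 stroke at I1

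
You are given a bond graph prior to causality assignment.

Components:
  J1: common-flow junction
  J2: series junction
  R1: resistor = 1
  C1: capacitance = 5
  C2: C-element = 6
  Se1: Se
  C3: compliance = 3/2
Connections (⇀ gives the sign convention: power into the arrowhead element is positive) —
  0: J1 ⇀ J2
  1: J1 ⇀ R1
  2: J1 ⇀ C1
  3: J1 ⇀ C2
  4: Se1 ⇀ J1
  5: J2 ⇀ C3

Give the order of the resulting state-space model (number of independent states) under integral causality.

3  (C1, C2, C3 all integral)

bond 4 →J1  (Se1: effort source, stroke at far end)
bond 2 →J1  (C1 integral (e out))
bond 3 →J1  (C2 outputs effort q/C2)
bond 5 →J2  (C3 outputs effort q/C3)
bond 0 →J1  (J2 needs exactly one f-in)
bond 1 →R1  (J1 needs exactly one f-in)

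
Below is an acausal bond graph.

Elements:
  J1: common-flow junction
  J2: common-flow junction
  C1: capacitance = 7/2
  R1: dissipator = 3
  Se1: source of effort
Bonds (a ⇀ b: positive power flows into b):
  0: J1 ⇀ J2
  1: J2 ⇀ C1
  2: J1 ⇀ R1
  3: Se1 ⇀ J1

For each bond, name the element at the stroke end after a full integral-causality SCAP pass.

b0 |J1
b1 |J2
b2 |R1
b3 |J1

#3 stroke→J1  (Se1 (Se) sets effort on bond)
#1 stroke→J2  (C1 outputs effort q/C1)
#0 stroke→J1  (J2 needs exactly one f-in)
#2 stroke→R1  (only one flow-in slot at J1)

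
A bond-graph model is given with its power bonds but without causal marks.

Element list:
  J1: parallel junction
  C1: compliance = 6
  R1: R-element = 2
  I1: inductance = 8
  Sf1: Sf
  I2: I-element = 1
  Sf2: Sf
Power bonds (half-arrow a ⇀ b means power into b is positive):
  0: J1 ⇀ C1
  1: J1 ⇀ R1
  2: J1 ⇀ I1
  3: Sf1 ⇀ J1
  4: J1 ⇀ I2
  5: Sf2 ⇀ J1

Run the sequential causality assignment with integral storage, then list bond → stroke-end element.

β3 stroke→Sf1  (Sf1 fixes flow; stroke at Sf1)
β5 stroke→Sf2  (Sf2 fixes flow; stroke at Sf2)
β0 stroke→J1  (C1 outputs effort q/C1)
β1 stroke→R1  (0-jn J1 has e-setter on 0)
β2 stroke→I1  (J1 effort already set via bond 0)
β4 stroke→I2  (J1: bond 0 brought effort, rest push out)

b0 stroke at J1
b1 stroke at R1
b2 stroke at I1
b3 stroke at Sf1
b4 stroke at I2
b5 stroke at Sf2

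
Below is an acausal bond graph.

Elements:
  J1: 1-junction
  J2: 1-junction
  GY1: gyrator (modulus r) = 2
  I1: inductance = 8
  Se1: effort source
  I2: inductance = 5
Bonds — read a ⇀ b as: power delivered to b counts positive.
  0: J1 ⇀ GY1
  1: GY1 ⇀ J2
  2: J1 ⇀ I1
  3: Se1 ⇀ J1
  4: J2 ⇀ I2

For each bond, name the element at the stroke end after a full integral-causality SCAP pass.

bond 3 stroke→J1  (source Se1 imposes e)
bond 2 stroke→I1  (I1 outputs flow p/I1)
bond 0 stroke→J1  (1-jn J1 has f-setter on 2)
bond 1 stroke→J2  (GY GY1: same side as bond 0)
bond 4 stroke→I2  (only one flow-in slot at J2)

#0 stroke at J1
#1 stroke at J2
#2 stroke at I1
#3 stroke at J1
#4 stroke at I2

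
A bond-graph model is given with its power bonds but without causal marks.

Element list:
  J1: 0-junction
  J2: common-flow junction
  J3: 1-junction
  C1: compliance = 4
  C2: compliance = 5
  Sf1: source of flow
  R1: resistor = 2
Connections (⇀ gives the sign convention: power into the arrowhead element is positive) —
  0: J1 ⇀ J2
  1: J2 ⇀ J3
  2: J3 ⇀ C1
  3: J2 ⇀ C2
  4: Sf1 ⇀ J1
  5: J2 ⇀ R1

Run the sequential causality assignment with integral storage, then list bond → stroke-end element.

β4 stroke at Sf1  (Sf1 fixes flow; stroke at Sf1)
β0 stroke at J1  (only one effort-in slot at J1)
β1 stroke at J2  (1-jn J2 has f-setter on 0)
β3 stroke at J2  (J2: bond 0 brought flow, rest push out)
β5 stroke at J2  (J2: bond 0 brought flow, rest push out)
β2 stroke at J3  (1-jn J3 has f-setter on 1)

bond 0 stroke→J1
bond 1 stroke→J2
bond 2 stroke→J3
bond 3 stroke→J2
bond 4 stroke→Sf1
bond 5 stroke→J2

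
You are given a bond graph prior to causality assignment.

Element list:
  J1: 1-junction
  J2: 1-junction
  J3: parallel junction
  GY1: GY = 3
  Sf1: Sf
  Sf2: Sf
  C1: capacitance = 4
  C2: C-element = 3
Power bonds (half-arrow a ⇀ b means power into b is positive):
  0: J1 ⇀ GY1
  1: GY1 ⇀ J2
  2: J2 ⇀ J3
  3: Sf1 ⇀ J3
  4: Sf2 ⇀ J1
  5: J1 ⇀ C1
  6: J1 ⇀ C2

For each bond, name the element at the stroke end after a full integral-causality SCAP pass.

bond 0 stroke→J1
bond 1 stroke→J2
bond 2 stroke→J3
bond 3 stroke→Sf1
bond 4 stroke→Sf2
bond 5 stroke→J1
bond 6 stroke→J1

b3 |Sf1  (Sf1: flow source, stroke at near end)
b4 |Sf2  (Sf2: flow source, stroke at near end)
b0 |J1  (J1: bond 4 brought flow, rest push out)
b5 |J1  (common-f at J1 fixed by 4)
b6 |J1  (J1: bond 4 brought flow, rest push out)
b2 |J3  (J3 needs exactly one e-in)
b1 |J2  (GY GY1: same side as bond 0)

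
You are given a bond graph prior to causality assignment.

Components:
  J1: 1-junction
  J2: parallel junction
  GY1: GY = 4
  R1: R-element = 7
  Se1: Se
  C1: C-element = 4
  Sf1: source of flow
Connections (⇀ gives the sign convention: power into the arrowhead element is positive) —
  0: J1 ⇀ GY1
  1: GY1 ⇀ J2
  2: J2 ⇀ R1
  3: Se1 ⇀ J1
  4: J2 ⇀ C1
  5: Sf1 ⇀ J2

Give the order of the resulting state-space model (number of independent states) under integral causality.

1  (C1 all integral)

#3 stroke→J1  (Se1: effort source, stroke at far end)
#5 stroke→Sf1  (Sf1 (Sf) sets flow on bond)
#0 stroke→GY1  (J1 needs exactly one f-in)
#1 stroke→GY1  (GY GY1: same side as bond 0)
#4 stroke→J2  (C1 integral (e out))
#2 stroke→R1  (J2 effort already set via bond 4)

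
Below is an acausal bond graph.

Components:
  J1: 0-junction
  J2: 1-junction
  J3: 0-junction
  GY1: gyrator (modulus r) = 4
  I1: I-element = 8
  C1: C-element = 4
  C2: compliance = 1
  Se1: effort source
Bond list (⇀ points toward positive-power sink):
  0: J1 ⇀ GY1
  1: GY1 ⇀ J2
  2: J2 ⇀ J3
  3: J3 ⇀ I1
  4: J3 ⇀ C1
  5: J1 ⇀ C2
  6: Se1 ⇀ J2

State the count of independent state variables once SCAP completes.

3  (C1, C2, I1 all integral)

β6 stroke→J2  (Se1: effort source, stroke at far end)
β3 stroke→I1  (I1 integral (f out))
β4 stroke→J3  (C1: C, integral causality)
β2 stroke→J2  (0-jn J3 has e-setter on 4)
β1 stroke→GY1  (J2 needs exactly one f-in)
β0 stroke→GY1  (GY1 both-in/both-out from 1)
β5 stroke→J1  (only one effort-in slot at J1)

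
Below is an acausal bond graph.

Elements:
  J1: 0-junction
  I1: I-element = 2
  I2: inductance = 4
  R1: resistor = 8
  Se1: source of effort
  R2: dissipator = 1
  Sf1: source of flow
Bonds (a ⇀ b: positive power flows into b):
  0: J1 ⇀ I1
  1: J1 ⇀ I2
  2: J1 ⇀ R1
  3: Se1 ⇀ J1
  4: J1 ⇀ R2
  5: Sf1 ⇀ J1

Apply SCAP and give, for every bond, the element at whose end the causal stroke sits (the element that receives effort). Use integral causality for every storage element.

#3 →J1  (Se1: effort source, stroke at far end)
#5 →Sf1  (source Sf1 imposes f)
#0 →I1  (J1 effort already set via bond 3)
#1 →I2  (J1: bond 3 brought effort, rest push out)
#2 →R1  (0-jn J1 has e-setter on 3)
#4 →R2  (common-e at J1 fixed by 3)

b0 stroke→I1
b1 stroke→I2
b2 stroke→R1
b3 stroke→J1
b4 stroke→R2
b5 stroke→Sf1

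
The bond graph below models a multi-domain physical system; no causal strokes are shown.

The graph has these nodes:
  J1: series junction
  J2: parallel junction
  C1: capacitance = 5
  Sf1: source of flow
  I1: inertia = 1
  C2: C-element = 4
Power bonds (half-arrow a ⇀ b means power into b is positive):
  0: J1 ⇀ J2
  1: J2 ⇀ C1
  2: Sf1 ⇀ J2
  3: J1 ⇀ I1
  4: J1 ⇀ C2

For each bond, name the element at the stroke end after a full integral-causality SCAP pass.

bond 0 |J1
bond 1 |J2
bond 2 |Sf1
bond 3 |I1
bond 4 |J1

b2 stroke at Sf1  (Sf1: flow source, stroke at near end)
b1 stroke at J2  (C1 outputs effort q/C1)
b0 stroke at J1  (J2: bond 1 brought effort, rest push out)
b3 stroke at I1  (I1 outputs flow p/I1)
b4 stroke at J1  (J1: bond 3 brought flow, rest push out)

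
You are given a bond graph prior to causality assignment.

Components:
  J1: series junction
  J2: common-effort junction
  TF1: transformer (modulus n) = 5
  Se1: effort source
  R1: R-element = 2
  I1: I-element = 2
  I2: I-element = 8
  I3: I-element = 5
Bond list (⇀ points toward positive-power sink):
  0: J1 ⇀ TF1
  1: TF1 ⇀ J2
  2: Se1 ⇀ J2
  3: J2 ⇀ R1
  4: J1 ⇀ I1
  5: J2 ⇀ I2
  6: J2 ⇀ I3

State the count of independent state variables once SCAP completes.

β2 stroke at J2  (Se1 fixes effort; stroke away)
β1 stroke at TF1  (J2: bond 2 brought effort, rest push out)
β3 stroke at R1  (common-e at J2 fixed by 2)
β5 stroke at I2  (0-jn J2 has e-setter on 2)
β6 stroke at I3  (common-e at J2 fixed by 2)
β0 stroke at J1  (TF TF1: opposite of bond 1)
β4 stroke at I1  (J1 needs exactly one f-in)

3  (I1, I2, I3 all integral)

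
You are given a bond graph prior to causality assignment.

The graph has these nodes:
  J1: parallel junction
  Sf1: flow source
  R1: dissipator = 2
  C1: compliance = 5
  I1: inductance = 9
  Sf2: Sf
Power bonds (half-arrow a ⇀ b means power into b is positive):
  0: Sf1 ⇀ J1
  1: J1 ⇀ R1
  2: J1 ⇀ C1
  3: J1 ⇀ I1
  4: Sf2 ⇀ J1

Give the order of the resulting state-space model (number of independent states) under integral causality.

bond 0 →Sf1  (source Sf1 imposes f)
bond 4 →Sf2  (source Sf2 imposes f)
bond 2 →J1  (prefer integral on C1)
bond 1 →R1  (J1: bond 2 brought effort, rest push out)
bond 3 →I1  (J1: bond 2 brought effort, rest push out)

2  (C1, I1 all integral)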